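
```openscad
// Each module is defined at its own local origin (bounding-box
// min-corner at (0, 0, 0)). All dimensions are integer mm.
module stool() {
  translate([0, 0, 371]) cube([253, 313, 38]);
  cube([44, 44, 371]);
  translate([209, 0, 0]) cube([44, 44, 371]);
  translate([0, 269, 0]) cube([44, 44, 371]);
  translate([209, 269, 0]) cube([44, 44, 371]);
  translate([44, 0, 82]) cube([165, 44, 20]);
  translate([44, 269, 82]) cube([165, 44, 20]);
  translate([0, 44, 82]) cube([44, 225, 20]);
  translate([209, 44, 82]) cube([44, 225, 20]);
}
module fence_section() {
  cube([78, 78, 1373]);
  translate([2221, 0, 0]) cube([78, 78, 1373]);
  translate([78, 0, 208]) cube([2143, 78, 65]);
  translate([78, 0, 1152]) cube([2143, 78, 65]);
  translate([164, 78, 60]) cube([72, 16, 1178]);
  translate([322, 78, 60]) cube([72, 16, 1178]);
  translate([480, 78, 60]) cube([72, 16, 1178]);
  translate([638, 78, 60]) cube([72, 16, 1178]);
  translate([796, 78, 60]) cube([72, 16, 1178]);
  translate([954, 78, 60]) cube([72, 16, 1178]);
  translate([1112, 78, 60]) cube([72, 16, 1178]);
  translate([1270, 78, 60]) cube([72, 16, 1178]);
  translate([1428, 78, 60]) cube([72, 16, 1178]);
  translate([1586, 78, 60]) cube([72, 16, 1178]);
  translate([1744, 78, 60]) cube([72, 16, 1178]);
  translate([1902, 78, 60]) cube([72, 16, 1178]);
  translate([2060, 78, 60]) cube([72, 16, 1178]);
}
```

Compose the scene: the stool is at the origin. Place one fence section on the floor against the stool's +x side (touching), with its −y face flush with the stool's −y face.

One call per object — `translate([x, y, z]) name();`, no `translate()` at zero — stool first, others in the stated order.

stool();
translate([253, 0, 0]) fence_section();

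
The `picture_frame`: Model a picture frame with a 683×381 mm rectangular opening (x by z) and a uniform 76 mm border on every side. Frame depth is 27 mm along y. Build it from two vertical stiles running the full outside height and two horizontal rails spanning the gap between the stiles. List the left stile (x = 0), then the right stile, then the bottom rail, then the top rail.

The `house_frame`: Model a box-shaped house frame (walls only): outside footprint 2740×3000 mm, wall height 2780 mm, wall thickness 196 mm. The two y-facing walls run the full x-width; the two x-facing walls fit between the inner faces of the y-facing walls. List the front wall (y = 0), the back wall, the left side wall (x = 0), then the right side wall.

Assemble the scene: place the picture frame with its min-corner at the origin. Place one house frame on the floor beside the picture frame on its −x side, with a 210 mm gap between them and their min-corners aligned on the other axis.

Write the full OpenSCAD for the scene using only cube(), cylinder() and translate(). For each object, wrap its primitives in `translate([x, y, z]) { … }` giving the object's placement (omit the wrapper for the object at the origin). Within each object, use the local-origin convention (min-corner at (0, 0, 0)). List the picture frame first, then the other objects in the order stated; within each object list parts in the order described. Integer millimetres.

cube([76, 27, 533]);
translate([759, 0, 0]) cube([76, 27, 533]);
translate([76, 0, 0]) cube([683, 27, 76]);
translate([76, 0, 457]) cube([683, 27, 76]);
translate([-2950, 0, 0]) {
  cube([2740, 196, 2780]);
  translate([0, 2804, 0]) cube([2740, 196, 2780]);
  translate([0, 196, 0]) cube([196, 2608, 2780]);
  translate([2544, 196, 0]) cube([196, 2608, 2780]);
}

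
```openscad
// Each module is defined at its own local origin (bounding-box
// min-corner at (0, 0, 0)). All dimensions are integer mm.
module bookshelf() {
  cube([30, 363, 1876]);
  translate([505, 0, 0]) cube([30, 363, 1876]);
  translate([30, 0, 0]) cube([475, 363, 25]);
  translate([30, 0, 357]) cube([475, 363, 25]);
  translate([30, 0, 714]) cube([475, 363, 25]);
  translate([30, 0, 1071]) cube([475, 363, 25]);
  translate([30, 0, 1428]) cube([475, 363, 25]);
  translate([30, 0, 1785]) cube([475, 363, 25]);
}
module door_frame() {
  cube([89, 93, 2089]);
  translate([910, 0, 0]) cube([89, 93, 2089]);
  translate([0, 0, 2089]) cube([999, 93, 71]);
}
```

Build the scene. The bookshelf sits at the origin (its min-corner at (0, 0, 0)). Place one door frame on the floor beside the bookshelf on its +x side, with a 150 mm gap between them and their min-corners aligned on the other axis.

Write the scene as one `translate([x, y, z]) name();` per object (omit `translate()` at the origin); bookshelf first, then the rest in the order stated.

bookshelf();
translate([685, 0, 0]) door_frame();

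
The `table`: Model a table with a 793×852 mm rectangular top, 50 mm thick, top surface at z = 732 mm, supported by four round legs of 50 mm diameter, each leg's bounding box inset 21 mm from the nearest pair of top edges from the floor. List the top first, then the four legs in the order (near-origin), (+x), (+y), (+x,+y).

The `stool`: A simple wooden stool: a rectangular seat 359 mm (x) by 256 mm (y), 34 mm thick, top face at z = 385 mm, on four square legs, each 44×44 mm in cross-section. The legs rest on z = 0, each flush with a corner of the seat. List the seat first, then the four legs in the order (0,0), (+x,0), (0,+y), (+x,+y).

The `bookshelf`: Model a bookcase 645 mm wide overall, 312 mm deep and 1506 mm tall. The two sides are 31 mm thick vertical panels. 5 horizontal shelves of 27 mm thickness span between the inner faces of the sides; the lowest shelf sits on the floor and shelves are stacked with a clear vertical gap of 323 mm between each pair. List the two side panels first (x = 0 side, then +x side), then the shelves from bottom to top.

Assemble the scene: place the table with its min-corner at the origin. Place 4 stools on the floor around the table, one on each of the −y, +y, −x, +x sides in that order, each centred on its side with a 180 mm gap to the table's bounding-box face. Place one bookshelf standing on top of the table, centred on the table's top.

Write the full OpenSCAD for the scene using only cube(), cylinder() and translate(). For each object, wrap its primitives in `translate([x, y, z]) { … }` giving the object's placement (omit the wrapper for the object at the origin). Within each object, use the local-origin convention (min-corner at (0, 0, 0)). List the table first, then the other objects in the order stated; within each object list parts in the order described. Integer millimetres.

translate([0, 0, 682]) cube([793, 852, 50]);
translate([46, 46, 0]) cylinder(h = 682, r = 25);
translate([747, 46, 0]) cylinder(h = 682, r = 25);
translate([46, 806, 0]) cylinder(h = 682, r = 25);
translate([747, 806, 0]) cylinder(h = 682, r = 25);
translate([217, -436, 0]) {
  translate([0, 0, 351]) cube([359, 256, 34]);
  cube([44, 44, 351]);
  translate([315, 0, 0]) cube([44, 44, 351]);
  translate([0, 212, 0]) cube([44, 44, 351]);
  translate([315, 212, 0]) cube([44, 44, 351]);
}
translate([217, 1032, 0]) {
  translate([0, 0, 351]) cube([359, 256, 34]);
  cube([44, 44, 351]);
  translate([315, 0, 0]) cube([44, 44, 351]);
  translate([0, 212, 0]) cube([44, 44, 351]);
  translate([315, 212, 0]) cube([44, 44, 351]);
}
translate([-539, 298, 0]) {
  translate([0, 0, 351]) cube([359, 256, 34]);
  cube([44, 44, 351]);
  translate([315, 0, 0]) cube([44, 44, 351]);
  translate([0, 212, 0]) cube([44, 44, 351]);
  translate([315, 212, 0]) cube([44, 44, 351]);
}
translate([973, 298, 0]) {
  translate([0, 0, 351]) cube([359, 256, 34]);
  cube([44, 44, 351]);
  translate([315, 0, 0]) cube([44, 44, 351]);
  translate([0, 212, 0]) cube([44, 44, 351]);
  translate([315, 212, 0]) cube([44, 44, 351]);
}
translate([74, 270, 732]) {
  cube([31, 312, 1506]);
  translate([614, 0, 0]) cube([31, 312, 1506]);
  translate([31, 0, 0]) cube([583, 312, 27]);
  translate([31, 0, 350]) cube([583, 312, 27]);
  translate([31, 0, 700]) cube([583, 312, 27]);
  translate([31, 0, 1050]) cube([583, 312, 27]);
  translate([31, 0, 1400]) cube([583, 312, 27]);
}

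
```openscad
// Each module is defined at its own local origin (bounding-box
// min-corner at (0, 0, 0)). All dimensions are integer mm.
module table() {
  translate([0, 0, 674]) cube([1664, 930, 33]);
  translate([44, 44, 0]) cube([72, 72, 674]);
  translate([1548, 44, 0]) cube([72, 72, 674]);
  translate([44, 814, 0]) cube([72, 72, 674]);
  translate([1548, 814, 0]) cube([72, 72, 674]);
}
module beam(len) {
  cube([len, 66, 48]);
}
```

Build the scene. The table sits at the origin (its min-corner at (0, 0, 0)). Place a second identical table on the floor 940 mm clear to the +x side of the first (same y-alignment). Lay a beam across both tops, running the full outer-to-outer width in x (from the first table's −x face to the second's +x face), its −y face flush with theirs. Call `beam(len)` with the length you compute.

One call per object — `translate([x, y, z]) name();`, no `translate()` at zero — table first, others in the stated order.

table();
translate([2604, 0, 0]) table();
translate([0, 0, 707]) beam(4268);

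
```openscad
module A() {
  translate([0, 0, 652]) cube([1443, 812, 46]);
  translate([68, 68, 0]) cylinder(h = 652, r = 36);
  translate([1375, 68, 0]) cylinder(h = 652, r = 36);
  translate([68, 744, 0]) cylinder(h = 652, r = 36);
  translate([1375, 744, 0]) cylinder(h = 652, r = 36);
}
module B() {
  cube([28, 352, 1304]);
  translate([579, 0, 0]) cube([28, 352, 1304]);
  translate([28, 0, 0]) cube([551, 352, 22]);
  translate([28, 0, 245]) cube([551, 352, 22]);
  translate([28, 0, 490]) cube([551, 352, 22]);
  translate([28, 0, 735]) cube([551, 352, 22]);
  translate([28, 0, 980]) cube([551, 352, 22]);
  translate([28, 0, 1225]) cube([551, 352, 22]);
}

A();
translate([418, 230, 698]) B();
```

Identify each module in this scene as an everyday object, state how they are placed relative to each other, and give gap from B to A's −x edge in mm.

The bookshelf's min-x is at 418; the table's min-x is 0; gap = 418 mm.

A is a table. B is a bookshelf. The bookshelf is on top of the table, centred. The gap from the bookshelf to the table's −x edge is 418 mm.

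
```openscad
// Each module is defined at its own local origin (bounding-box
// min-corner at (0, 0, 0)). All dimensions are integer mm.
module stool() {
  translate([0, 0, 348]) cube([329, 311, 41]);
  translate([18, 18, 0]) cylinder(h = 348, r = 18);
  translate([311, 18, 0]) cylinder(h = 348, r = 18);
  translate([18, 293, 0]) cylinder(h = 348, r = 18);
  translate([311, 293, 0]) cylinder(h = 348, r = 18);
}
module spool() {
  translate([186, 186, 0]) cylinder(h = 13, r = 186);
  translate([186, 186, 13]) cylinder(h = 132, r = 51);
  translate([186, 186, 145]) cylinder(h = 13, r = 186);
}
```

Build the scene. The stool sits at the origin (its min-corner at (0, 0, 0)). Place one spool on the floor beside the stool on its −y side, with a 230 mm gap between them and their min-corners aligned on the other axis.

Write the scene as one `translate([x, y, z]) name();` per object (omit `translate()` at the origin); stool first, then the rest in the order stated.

stool();
translate([0, -602, 0]) spool();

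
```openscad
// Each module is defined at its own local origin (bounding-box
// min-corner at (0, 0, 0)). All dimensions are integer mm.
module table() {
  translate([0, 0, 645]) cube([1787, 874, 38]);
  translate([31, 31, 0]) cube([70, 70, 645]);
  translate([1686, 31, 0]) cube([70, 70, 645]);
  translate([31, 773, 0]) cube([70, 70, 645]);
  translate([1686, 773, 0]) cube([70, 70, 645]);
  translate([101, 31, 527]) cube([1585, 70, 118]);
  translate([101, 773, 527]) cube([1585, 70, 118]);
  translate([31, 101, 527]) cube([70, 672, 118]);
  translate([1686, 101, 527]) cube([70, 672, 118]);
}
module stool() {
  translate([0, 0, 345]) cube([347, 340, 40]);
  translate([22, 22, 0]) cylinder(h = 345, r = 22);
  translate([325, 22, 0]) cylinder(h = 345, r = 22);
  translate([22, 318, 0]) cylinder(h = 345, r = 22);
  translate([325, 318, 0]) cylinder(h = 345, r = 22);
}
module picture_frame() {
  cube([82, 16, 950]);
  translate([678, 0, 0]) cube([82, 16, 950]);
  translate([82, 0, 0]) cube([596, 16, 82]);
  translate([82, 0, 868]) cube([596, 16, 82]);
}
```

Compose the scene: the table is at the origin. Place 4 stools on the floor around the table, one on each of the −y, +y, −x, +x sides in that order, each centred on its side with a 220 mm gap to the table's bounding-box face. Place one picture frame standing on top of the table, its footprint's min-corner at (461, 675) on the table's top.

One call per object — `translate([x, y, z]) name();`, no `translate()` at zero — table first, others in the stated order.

table();
translate([720, -560, 0]) stool();
translate([720, 1094, 0]) stool();
translate([-567, 267, 0]) stool();
translate([2007, 267, 0]) stool();
translate([461, 675, 683]) picture_frame();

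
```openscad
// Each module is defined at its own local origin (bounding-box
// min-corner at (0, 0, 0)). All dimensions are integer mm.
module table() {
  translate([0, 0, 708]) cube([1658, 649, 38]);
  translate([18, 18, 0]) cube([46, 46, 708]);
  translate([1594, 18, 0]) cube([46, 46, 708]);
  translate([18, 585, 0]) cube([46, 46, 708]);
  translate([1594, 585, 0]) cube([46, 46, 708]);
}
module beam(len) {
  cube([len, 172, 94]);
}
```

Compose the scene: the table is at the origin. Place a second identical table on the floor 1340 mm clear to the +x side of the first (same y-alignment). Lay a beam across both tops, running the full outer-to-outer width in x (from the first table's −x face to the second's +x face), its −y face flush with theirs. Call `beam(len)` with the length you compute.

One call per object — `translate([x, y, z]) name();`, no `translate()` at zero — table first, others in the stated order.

table();
translate([2998, 0, 0]) table();
translate([0, 0, 746]) beam(4656);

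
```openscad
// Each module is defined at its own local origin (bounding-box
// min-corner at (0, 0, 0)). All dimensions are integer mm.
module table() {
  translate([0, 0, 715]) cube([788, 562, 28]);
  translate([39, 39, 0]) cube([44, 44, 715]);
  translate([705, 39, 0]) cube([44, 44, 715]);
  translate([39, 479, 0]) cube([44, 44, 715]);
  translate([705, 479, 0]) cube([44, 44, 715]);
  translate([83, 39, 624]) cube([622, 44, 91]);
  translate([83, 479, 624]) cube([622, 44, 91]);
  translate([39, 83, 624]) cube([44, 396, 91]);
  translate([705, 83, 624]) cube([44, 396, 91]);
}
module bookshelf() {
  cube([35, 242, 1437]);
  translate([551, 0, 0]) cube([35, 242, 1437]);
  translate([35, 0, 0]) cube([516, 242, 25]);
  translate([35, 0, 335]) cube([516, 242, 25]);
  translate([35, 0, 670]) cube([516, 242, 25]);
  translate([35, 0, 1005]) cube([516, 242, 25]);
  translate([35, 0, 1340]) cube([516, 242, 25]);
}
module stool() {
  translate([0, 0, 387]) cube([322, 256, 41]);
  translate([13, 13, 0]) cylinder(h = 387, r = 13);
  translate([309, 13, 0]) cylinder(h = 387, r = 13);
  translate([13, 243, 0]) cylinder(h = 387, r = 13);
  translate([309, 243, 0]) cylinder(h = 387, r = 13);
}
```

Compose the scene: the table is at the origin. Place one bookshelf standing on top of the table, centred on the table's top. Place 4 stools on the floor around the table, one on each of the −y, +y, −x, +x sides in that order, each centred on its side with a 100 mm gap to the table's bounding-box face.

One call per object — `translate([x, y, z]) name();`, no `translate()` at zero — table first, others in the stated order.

table();
translate([101, 160, 743]) bookshelf();
translate([233, -356, 0]) stool();
translate([233, 662, 0]) stool();
translate([-422, 153, 0]) stool();
translate([888, 153, 0]) stool();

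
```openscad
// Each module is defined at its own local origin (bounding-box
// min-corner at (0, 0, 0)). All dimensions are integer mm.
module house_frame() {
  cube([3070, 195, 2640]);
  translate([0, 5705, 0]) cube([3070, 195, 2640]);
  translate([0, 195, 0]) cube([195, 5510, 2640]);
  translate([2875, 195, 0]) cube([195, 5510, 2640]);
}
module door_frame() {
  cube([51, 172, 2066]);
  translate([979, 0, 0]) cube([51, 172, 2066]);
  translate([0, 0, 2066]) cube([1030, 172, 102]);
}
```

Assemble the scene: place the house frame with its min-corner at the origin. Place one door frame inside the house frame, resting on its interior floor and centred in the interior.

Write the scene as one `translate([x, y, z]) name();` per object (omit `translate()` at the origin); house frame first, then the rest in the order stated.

house_frame();
translate([1020, 2864, 0]) door_frame();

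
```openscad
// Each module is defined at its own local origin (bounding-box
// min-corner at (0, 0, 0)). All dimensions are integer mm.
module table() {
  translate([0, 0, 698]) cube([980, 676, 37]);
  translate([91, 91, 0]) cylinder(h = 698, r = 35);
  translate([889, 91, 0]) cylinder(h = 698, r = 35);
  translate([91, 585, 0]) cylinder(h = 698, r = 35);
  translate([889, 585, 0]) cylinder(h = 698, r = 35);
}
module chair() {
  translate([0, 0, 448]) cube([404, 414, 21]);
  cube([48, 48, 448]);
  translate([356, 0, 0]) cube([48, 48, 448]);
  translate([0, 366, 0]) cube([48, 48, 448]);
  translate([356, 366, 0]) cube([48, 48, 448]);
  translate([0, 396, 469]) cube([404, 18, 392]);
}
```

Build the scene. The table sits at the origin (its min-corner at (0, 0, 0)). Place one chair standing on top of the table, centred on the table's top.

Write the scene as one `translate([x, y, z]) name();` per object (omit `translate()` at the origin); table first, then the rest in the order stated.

table();
translate([288, 131, 735]) chair();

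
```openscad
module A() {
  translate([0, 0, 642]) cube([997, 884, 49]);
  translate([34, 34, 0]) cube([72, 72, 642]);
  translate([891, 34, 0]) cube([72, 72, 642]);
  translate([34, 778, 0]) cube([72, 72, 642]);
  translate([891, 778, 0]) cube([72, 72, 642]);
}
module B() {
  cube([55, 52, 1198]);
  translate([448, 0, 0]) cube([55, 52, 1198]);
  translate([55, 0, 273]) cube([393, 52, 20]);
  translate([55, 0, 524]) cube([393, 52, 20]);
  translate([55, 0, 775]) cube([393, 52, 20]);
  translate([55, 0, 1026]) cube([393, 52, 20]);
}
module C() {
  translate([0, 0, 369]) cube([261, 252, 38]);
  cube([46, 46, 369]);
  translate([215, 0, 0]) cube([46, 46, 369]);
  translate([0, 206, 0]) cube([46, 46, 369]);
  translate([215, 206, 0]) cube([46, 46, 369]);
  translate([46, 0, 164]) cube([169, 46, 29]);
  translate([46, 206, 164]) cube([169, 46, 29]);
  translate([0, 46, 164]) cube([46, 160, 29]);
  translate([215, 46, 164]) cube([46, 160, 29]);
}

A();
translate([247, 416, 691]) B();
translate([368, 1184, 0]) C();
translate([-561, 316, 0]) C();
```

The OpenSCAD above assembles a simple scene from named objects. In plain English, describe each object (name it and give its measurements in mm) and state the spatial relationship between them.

A is a table: top 997 mm (x) × 884 mm (y), 49 mm thick, upper face at z = 691 mm, on four 72×72 mm square legs, each inset 34 mm from the nearest pair of top edges, running from z = 0 to the bottom of the top.

B is a wooden ladder with two side rails of 55×52 mm section and 1198 mm height, set 503 mm apart overall. Between them run 4 rectangular rungs (52 mm deep, 20 mm thick), front faces flush with the rails' −y face. The bottom of the first rung is 273 mm above the floor and each subsequent rung is 251 mm higher than the one below.

C is a simple wooden stool: a rectangular seat 261 mm (x) by 252 mm (y), 38 mm thick, top face at z = 407 mm, on four square legs, each 46×46 mm in cross-section. The legs rest on z = 0, each flush with a corner of the seat. Four stretchers, 46 mm wide and 29 mm tall, connect adjacent legs with their undersides at z = 164 mm, each running between the inner faces of the legs it joins and aligned with the legs' outer faces on the other axis.

The ladder is on top of the table, centred. Two stools sit around the table at the +y, −x sides.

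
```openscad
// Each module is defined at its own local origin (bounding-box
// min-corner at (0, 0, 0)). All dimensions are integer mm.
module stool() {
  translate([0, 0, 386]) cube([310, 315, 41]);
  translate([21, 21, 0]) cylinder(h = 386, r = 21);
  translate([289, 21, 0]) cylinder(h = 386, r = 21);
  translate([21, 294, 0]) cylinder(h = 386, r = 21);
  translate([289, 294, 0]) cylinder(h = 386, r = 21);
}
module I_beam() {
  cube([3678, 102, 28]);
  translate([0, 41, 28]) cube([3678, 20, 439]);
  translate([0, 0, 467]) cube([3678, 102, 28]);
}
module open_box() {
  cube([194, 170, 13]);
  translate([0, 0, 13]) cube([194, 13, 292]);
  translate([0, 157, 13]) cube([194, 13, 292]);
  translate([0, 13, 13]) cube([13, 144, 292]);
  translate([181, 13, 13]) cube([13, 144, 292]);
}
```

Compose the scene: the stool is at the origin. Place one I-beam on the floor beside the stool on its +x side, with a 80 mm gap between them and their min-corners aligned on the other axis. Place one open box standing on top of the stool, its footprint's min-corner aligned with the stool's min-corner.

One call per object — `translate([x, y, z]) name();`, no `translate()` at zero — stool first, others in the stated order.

stool();
translate([390, 0, 0]) I_beam();
translate([0, 0, 427]) open_box();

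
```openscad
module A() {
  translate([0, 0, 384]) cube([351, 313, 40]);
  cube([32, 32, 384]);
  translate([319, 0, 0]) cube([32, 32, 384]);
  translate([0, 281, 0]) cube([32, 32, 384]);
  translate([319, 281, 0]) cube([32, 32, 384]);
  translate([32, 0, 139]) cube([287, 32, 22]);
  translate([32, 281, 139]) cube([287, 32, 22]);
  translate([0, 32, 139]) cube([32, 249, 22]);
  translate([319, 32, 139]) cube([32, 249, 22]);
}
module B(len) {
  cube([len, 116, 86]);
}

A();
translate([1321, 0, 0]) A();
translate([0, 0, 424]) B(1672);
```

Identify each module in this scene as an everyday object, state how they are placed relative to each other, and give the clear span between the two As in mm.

A is a stool. B is a beam. A beam spans the tops of two stools. The clear span between the two stools is 970 mm.

Second stool starts at x = 1321; first ends at x = 351; clear span = 1321 − 351 = 970 mm.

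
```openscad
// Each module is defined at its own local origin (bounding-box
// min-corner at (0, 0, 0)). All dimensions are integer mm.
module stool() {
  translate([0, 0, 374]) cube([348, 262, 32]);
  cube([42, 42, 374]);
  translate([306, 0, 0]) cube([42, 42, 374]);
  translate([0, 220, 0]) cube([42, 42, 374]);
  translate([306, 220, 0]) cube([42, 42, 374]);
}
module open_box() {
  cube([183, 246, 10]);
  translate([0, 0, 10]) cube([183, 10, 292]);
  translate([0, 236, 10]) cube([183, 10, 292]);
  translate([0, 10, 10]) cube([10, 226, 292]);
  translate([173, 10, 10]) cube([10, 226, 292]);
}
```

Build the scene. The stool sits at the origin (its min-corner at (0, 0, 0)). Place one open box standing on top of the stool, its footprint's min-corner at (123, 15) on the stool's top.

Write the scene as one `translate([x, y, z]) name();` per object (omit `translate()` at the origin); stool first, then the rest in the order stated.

stool();
translate([123, 15, 406]) open_box();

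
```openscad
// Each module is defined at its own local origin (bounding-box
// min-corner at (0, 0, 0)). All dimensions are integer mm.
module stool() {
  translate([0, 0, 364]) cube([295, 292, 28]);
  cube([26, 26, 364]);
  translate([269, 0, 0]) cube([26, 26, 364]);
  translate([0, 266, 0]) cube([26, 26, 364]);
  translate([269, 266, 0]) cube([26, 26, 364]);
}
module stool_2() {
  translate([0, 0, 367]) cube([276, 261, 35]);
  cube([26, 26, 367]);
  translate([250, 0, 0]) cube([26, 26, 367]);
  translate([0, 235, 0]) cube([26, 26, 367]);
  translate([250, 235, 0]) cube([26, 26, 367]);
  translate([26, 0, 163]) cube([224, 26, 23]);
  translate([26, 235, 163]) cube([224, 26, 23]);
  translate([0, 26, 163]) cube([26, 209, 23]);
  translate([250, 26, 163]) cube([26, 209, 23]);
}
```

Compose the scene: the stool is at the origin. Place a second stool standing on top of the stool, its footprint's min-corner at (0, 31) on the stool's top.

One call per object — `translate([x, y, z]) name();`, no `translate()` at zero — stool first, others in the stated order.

stool();
translate([0, 31, 392]) stool_2();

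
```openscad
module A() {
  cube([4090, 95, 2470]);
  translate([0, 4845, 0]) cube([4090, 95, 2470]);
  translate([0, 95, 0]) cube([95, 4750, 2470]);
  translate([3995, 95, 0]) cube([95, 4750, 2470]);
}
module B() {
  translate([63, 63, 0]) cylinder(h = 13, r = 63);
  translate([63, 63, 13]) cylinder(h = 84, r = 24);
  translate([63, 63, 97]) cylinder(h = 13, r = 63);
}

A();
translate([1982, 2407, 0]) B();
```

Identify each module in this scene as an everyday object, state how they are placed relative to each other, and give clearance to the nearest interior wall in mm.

Clearances: x = 1887, y = 2312; minimum 1887 mm.

A is a house frame. B is a spool. The spool sits inside the house frame, centred. The clearance to the nearest interior wall is 1887 mm.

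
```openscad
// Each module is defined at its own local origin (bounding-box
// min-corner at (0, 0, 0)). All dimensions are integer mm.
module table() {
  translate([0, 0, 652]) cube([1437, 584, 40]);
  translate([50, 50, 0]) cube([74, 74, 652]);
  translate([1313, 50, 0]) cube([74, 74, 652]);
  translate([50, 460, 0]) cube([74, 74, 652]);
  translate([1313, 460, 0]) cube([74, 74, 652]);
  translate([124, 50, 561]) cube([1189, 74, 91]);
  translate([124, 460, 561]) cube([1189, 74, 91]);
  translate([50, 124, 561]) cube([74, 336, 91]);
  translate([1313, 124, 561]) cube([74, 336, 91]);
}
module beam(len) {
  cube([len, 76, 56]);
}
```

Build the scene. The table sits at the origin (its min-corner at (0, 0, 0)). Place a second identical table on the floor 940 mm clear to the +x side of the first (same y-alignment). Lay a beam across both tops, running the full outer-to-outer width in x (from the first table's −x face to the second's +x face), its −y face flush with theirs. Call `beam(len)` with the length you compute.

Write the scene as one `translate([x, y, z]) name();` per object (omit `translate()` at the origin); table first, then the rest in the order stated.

table();
translate([2377, 0, 0]) table();
translate([0, 0, 692]) beam(3814);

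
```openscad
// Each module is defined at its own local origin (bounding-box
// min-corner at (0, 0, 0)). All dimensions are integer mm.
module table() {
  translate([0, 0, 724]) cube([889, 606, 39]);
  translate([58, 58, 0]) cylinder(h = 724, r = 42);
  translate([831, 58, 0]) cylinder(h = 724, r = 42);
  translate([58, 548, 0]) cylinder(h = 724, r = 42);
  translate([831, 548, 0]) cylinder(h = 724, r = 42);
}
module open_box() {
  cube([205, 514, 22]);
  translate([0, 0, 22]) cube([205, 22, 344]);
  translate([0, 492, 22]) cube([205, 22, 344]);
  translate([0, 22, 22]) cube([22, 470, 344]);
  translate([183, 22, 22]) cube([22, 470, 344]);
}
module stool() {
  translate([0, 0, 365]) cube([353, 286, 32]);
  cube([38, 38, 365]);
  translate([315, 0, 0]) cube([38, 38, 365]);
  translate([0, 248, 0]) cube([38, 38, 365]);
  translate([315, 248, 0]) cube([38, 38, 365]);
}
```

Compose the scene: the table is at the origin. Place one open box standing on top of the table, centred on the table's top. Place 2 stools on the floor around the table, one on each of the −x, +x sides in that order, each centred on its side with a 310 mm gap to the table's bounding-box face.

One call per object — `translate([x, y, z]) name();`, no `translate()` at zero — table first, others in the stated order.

table();
translate([342, 46, 763]) open_box();
translate([-663, 160, 0]) stool();
translate([1199, 160, 0]) stool();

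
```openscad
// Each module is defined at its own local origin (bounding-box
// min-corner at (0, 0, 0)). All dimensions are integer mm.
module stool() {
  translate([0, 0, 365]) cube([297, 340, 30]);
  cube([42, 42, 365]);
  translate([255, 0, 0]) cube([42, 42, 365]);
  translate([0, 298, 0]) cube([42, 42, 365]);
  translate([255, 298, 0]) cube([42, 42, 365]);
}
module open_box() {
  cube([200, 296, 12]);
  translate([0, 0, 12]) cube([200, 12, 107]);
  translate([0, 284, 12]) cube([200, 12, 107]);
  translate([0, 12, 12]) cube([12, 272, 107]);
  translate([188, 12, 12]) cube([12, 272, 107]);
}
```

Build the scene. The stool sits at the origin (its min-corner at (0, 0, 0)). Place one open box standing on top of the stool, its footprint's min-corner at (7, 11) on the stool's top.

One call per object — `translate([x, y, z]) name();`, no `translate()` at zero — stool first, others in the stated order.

stool();
translate([7, 11, 395]) open_box();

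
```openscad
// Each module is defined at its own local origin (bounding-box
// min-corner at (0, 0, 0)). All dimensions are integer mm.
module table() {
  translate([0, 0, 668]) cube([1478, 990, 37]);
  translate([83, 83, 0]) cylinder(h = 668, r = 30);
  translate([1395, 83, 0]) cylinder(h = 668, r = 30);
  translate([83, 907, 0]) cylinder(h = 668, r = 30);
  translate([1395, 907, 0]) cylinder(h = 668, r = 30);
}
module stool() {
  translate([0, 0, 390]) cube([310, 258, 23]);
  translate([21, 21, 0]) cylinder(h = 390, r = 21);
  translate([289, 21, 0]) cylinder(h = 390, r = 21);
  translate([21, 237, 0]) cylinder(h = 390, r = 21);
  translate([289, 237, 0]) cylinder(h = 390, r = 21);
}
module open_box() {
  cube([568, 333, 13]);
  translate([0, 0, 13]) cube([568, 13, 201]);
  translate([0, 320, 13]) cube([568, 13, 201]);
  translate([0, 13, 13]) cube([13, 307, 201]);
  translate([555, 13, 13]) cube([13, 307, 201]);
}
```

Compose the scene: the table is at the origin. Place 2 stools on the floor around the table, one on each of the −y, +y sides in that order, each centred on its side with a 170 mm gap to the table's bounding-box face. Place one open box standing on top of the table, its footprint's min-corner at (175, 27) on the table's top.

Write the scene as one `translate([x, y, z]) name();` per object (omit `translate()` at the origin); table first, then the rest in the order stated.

table();
translate([584, -428, 0]) stool();
translate([584, 1160, 0]) stool();
translate([175, 27, 705]) open_box();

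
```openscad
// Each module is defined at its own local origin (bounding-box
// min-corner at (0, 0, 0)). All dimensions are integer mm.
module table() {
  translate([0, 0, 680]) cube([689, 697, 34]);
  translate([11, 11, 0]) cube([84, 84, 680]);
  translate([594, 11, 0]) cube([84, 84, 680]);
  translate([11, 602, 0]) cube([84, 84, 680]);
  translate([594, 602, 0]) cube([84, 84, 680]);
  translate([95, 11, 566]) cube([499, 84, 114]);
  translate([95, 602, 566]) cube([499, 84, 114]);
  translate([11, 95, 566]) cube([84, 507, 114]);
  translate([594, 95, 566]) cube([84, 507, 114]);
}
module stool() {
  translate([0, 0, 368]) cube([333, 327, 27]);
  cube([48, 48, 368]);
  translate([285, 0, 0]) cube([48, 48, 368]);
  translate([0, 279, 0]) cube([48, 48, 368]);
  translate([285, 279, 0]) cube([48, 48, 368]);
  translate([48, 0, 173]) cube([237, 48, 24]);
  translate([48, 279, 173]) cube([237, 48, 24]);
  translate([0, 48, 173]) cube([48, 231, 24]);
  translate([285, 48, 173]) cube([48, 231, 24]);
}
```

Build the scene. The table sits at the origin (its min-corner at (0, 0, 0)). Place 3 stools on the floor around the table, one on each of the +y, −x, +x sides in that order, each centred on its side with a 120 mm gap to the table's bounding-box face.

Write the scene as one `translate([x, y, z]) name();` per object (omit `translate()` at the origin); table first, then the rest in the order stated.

table();
translate([178, 817, 0]) stool();
translate([-453, 185, 0]) stool();
translate([809, 185, 0]) stool();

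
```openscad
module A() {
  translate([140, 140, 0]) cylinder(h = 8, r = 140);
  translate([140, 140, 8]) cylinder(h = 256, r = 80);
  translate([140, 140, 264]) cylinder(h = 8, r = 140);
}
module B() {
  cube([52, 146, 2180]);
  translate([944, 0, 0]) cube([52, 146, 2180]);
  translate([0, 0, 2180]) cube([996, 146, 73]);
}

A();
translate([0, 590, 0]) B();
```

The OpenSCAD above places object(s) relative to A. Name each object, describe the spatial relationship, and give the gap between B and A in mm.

A is a spool. B is a door frame. The door frame is on the floor beside the spool on its +y side. The gap between the door frame and the spool is 310 mm.

The door frame's nearest face is 310 mm from the spool's +y face.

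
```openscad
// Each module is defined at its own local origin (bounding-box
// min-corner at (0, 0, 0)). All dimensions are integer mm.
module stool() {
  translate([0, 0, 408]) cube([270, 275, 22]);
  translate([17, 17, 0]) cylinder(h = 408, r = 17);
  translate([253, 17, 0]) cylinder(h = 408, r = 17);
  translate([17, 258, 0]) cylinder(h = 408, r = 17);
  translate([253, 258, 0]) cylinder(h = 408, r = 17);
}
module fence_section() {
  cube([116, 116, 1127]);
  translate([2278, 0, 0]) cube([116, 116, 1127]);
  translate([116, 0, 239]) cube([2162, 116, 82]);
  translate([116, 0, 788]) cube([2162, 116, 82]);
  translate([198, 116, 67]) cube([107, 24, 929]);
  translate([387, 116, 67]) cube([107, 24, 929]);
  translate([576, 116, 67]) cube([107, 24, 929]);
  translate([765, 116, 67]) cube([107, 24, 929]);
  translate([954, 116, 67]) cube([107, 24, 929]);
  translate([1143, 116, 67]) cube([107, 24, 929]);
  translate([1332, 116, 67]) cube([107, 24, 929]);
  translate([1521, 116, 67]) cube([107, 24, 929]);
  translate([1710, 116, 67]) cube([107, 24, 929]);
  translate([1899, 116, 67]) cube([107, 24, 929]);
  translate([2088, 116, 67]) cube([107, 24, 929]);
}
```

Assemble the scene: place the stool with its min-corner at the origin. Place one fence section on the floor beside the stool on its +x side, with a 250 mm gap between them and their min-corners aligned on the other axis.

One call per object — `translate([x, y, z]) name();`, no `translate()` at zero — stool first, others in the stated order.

stool();
translate([520, 0, 0]) fence_section();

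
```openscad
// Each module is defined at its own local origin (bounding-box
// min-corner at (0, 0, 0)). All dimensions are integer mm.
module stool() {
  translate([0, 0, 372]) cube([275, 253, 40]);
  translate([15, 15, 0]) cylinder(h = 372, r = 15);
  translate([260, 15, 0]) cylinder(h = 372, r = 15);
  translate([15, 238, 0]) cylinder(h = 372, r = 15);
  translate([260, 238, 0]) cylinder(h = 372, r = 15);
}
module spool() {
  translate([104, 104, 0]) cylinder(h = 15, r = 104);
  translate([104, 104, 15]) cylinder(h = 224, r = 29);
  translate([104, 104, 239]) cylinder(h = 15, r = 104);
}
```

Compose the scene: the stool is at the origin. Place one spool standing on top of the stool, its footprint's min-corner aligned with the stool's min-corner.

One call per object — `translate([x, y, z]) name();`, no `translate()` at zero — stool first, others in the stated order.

stool();
translate([0, 0, 412]) spool();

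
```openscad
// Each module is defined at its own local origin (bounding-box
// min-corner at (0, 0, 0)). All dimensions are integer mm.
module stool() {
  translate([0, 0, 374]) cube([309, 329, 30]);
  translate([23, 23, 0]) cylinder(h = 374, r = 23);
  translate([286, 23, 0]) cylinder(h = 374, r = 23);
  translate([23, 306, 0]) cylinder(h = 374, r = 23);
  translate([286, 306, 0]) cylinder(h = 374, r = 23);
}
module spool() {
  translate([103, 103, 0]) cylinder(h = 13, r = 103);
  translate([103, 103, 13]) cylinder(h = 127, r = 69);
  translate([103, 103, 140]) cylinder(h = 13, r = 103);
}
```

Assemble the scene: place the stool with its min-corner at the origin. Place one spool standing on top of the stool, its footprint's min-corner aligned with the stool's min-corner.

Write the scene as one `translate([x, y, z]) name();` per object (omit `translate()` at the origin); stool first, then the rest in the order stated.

stool();
translate([0, 0, 404]) spool();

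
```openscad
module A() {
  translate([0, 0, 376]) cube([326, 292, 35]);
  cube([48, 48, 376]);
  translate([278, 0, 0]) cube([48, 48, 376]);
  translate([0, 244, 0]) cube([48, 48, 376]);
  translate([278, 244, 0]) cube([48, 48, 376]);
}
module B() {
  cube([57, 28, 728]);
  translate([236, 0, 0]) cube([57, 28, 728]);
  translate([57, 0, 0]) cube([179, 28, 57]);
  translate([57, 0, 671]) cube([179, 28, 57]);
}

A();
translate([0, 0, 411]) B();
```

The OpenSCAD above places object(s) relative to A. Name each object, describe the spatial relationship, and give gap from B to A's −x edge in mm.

The picture frame's min-x is at 0; the stool's min-x is 0; gap = 0 mm.

A is a stool. B is a picture frame. The picture frame is on top of the stool. The gap from the picture frame to the stool's −x edge is 0 mm.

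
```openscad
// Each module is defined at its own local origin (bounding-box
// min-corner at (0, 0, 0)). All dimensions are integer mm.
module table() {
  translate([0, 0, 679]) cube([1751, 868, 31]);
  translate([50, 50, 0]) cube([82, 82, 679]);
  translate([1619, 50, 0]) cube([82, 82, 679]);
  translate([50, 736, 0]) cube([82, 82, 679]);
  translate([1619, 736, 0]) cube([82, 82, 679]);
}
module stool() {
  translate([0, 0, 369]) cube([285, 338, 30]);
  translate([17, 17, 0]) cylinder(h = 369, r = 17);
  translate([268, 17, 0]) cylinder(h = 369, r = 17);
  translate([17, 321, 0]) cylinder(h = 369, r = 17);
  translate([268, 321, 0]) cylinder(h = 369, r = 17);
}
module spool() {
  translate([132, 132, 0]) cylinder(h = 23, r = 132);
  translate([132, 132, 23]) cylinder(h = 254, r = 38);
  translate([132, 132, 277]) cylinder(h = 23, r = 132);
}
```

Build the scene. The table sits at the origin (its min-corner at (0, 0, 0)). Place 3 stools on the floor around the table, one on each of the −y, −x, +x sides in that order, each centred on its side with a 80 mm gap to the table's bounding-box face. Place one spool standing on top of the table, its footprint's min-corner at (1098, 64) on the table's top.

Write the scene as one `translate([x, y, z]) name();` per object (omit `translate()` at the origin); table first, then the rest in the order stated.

table();
translate([733, -418, 0]) stool();
translate([-365, 265, 0]) stool();
translate([1831, 265, 0]) stool();
translate([1098, 64, 710]) spool();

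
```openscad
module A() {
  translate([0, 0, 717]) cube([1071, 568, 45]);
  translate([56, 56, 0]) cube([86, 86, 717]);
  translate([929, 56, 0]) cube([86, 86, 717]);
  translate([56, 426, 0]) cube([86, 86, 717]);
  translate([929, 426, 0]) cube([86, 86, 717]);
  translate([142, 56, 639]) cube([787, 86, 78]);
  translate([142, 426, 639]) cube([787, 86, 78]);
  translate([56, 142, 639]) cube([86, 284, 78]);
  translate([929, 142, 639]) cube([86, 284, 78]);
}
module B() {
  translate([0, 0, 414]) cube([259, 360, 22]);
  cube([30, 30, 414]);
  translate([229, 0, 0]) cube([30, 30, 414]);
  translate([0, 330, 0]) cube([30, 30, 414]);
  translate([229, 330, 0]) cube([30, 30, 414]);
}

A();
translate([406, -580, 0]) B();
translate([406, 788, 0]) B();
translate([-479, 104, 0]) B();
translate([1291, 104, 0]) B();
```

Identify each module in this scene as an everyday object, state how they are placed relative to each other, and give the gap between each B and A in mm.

A is a table. B is a stool. Four stools sit around the table at the −y, +y, −x, +x sides. The gap between each stool and the table is 220 mm.

Each stool's nearest face is 220 mm from the table's bounding box.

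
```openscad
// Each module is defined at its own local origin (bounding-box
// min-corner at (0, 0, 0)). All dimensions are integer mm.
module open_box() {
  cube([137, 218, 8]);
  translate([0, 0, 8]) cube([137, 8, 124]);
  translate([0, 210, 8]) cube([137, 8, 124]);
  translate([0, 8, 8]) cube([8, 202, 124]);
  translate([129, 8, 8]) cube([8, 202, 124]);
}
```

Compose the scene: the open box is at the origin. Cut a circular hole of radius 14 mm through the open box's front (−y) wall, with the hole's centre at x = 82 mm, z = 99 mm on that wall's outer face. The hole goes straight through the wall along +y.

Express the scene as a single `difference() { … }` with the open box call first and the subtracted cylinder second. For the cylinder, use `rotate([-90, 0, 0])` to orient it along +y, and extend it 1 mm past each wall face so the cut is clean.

difference() {
  open_box();
  translate([82, -1, 99]) rotate([-90, 0, 0]) cylinder(h = 10, r = 14);
}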